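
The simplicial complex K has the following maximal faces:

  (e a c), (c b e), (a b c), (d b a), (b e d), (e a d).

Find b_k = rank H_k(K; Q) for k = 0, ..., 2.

We work with the vertex ordering a < b < c < d < e. The simplices of K, each written with vertices in increasing order, are:

  0-simplices (5): a, b, c, d, e
  1-simplices (9): ab, ac, ad, ae, bc, bd, be, ce, de
  2-simplices (6): abc, abd, ace, ade, bce, bde

giving chain groups C_0 ≅ Z^5, C_1 ≅ Z^9, C_2 ≅ Z^6.

∂_1: C_1 → C_0 maps an edge to its endpoints' difference, ∂[p,q] = q − p. For instance
  ∂ce = e − c.
As a 5×9 matrix over Z this has rank 4, with invariant factors (1,1,1,1).

∂_2: C_2 → C_1 acts by ∂[p,q,r] = [q,r] − [p,r] + [p,q]. For instance
  ∂abc = bc − ac + ab,
  ∂ace = ce − ae + ac.
The 9×6 boundary matrix has rank 5 and Smith normal form diag(1,1,1,1,1).

Reading off H_k = ker ∂_k / im ∂_{k+1}:

  H_0: rank C_0 − rank ∂_1 = 5 − 4 = 1, and the invariant factors of ∂_1 are all 1, so H_0 ≅ Z.
  H_1: rank ker ∂_1 − rank ∂_2 = (9 − 4) − 5 = 0, and the invariant factors of ∂_2 are all 1, so H_1 ≅ 0.
  H_2: rank ker ∂_2 − rank ∂_3 = (6 − 5) − 0 = 1, and there is no ∂_3, so H_2 ≅ Z.

As a check, the Euler characteristic is 5 − 9 + 6 = 2, which agrees with 1 − 0 + 1 = 2.
(K is a triangulation of the 2-sphere S^2.)

Hence the Betti numbers are b_0 = 1, b_1 = 0, b_2 = 1.

b_0 = 1, b_1 = 0, b_2 = 1.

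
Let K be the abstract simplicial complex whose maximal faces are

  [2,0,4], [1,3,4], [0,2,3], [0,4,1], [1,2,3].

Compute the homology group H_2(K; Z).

Take the total order 0 < 1 < 2 < 3 < 4 on the vertex set. Then K (dimension 2) consists of the simplices:

  0-simplices (5): [0], [1], [2], [3], [4]
  1-simplices (10): [0,1], [0,2], [0,3], [0,4], [1,2], [1,3], [1,4], [2,3], [2,4], [3,4]
  2-simplices (5): [0,1,4], [0,2,3], [0,2,4], [1,2,3], [1,3,4]

Hence C_0 ≅ Z^5, C_1 ≅ Z^10, C_2 ≅ Z^5.

∂_1: C_1 → C_0 is given by ∂[p,q] = [q] − [p].
The resulting 5×10 matrix has rank 4, and its Smith normal form has invariant factors (1,1,1,1).

The boundary map ∂_2: C_2 → C_1 maps a triangle to the signed sum of its edges. For instance
  ∂[0,1,4] = [1,4] − [0,4] + [0,1],
  ∂[0,2,3] = [2,3] − [0,3] + [0,2].
As a 10×5 matrix over Z this has rank 5, with invariant factors (1,1,1,1,1).

Computing H_k = (kernel of ∂_k) / (image of ∂_{k+1}):

  H_2: rank ker ∂_2 − rank ∂_3 = (5 − 5) − 0 = 0, and there is no ∂_3, so H_2 = 0.

H_2 = 0.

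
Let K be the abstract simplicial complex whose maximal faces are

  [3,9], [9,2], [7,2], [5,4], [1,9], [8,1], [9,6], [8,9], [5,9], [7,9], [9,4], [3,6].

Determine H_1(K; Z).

Fix the vertex order 1 < 2 < 3 < 4 < 5 < 6 < 7 < 8 < 9 and write every simplex with vertices in increasing order. Then dim K = 1 and the simplices of K are:

  0-simplices (9): [1], [2], [3], [4], [5], [6], [7], [8], [9]
  1-simplices (12): [1,8], [1,9], [2,7], [2,9], [3,6], [3,9], [4,5], [4,9], [5,9], [6,9], [7,9], [8,9]

Hence C_0 ≅ Z^9, C_1 ≅ Z^12.

∂_1: C_1 → C_0 is given by ∂[p,q] = [q] − [p]. For instance
  ∂[2,9] = [9] − [2].
This gives a 9×12 integer matrix of rank 8; reducing to Smith normal form yields diagonal entries (1,1,1,1,1,1,1,1).

Now H_k = ker ∂_k / im ∂_{k+1}, so:

  H_1: rank ker ∂_1 − rank ∂_2 = (12 − 8) − 0 = 4, and there is no ∂_2, so H_1 ≅ Z^4.

H_1 ≅ Z^4.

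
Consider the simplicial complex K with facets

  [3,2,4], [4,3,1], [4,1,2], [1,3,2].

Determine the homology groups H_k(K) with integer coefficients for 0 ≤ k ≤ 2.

Order the vertices as 1 < 2 < 3 < 4. Listing each simplex with vertices in this order, K has dimension 2 with simplices:

  0-simplices (4): [1], [2], [3], [4]
  1-simplices (6): [1,2], [1,3], [1,4], [2,3], [2,4], [3,4]
  2-simplices (4): [1,2,3], [1,2,4], [1,3,4], [2,3,4]

giving chain groups C_0 ≅ Z^4, C_1 ≅ Z^6, C_2 ≅ Z^4.

Boundary ∂_1: C_1 → C_0 is given by ∂[p,q] = [q] − [p].
As a 4×6 matrix over Z this has rank 3, with invariant factors (1,1,1).

Boundary ∂_2: C_2 → C_1 maps a triangle to the signed sum of its edges. For instance
  ∂[1,2,4] = [2,4] − [1,4] + [1,2],
  ∂[2,3,4] = [3,4] − [2,4] + [2,3].
The 6×4 boundary matrix has rank 3 and Smith normal form diag(1,1,1).

Reading off H_k = ker ∂_k / im ∂_{k+1}:

  H_0: rank C_0 − rank ∂_1 = 4 − 3 = 1, and the invariant factors of ∂_1 are all 1, so H_0 = Z.
  H_1: rank ker ∂_1 − rank ∂_2 = (6 − 3) − 3 = 0, and the invariant factors of ∂_2 are all 1, so H_1 = 0.
  H_2: rank ker ∂_2 − rank ∂_3 = (4 − 3) − 0 = 1, and there is no ∂_3, so H_2 = Z.

H_0 ≅ Z,  H_1 = 0,  H_2 ≅ Z.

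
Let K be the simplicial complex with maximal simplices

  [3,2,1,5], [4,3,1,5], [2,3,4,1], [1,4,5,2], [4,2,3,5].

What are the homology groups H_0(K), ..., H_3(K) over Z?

We work with the vertex ordering 1 < 2 < 3 < 4 < 5. The simplices of K, each written with vertices in increasing order, are:

  0-simplices (5): [1], [2], [3], [4], [5]
  1-simplices (10): [1,2], [1,3], [1,4], [1,5], [2,3], [2,4], [2,5], [3,4], [3,5], [4,5]
  2-simplices (10): [1,2,3], [1,2,4], [1,2,5], [1,3,4], [1,3,5], [1,4,5], [2,3,4], [2,3,5], [2,4,5], [3,4,5]
  3-simplices (5): [1,2,3,4], [1,2,3,5], [1,2,4,5], [1,3,4,5], [2,3,4,5]

so the chain groups are C_0 ≅ Z^5, C_1 ≅ Z^10, C_2 ≅ Z^10, C_3 ≅ Z^5.

Boundary ∂_1: C_1 → C_0 sends each edge [p,q] (with p < q) to q − p. For instance
  ∂[4,5] = [5] − [4].
As a 5×10 matrix over Z this has rank 4, with invariant factors (1,1,1,1).

The boundary map ∂_2: C_2 → C_1 sends each 2-simplex [p,q,r] to [q,r] − [p,r] + [p,q]. For instance
  ∂[2,3,4] = [3,4] − [2,4] + [2,3],
  ∂[1,2,3] = [2,3] − [1,3] + [1,2].
This gives a 10×10 integer matrix of rank 6; reducing to Smith normal form yields diagonal entries (1,1,1,1,1,1).

Boundary ∂_3: C_3 → C_2 sends each 3-simplex σ to the alternating sum Σ_i (−1)^i (σ with its i-th vertex removed). For instance
  ∂[1,2,3,5] = [2,3,5] − [1,3,5] + [1,2,5] − [1,2,3],
  ∂[1,2,4,5] = [2,4,5] − [1,4,5] + [1,2,5] − [1,2,4].
The resulting 10×5 matrix has rank 4, and its Smith normal form has invariant factors (1,1,1,1).

From H_k ≅ ker(∂_k) / im(∂_{k+1}) we obtain:

  H_0: rank C_0 − rank ∂_1 = 5 − 4 = 1, and the invariant factors of ∂_1 are all 1, so H_0 = Z.
  H_1: rank ker ∂_1 − rank ∂_2 = (10 − 4) − 6 = 0, and the invariant factors of ∂_2 are all 1, so H_1 = 0.
  H_2: rank ker ∂_2 − rank ∂_3 = (10 − 6) − 4 = 0, and the invariant factors of ∂_3 are all 1, so H_2 = 0.
  H_3: rank ker ∂_3 − rank ∂_4 = (5 − 4) − 0 = 1, and there is no ∂_4, so H_3 = Z.

As a check, the Euler characteristic is 5 − 10 + 10 − 5 = 0, which agrees with 1 − 0 + 0 − 1 = 0.

H_0 ≅ Z,  H_1 = 0,  H_2 = 0,  H_3 ≅ Z.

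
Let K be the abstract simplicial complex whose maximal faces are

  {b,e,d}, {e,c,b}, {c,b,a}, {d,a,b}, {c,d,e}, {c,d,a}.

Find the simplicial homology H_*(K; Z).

H_0 = Z,  H_1 = 0,  H_2 = Z.

Fix the vertex order a < b < c < d < e and write every simplex with vertices in increasing order. Then dim K = 2 and the simplices of K are:

  0-simplices (5): a, b, c, d, e
  1-simplices (9): ab, ac, ad, bc, bd, be, cd, ce, de
  2-simplices (6): abc, abd, acd, bce, bde, cde

giving chain groups C_0 ≅ Z^5, C_1 ≅ Z^9, C_2 ≅ Z^6.

∂_1: C_1 → C_0 maps an edge to its endpoints' difference, ∂[p,q] = q − p.
The resulting 5×9 matrix has rank 4, and its Smith normal form has invariant factors (1,1,1,1).

∂_2: C_2 → C_1 maps a triangle to the signed sum of its edges. For instance
  ∂cde = de − ce + cd,
  ∂bde = de − be + bd.
This gives a 9×6 integer matrix of rank 5; reducing to Smith normal form yields diagonal entries (1,1,1,1,1).

Computing H_k = (kernel of ∂_k) / (image of ∂_{k+1}):

  H_0: rank C_0 − rank ∂_1 = 5 − 4 = 1, and the invariant factors of ∂_1 are all 1, so H_0 = Z.
  H_1: rank ker ∂_1 − rank ∂_2 = (9 − 4) − 5 = 0, and the invariant factors of ∂_2 are all 1, so H_1 = 0.
  H_2: rank ker ∂_2 − rank ∂_3 = (6 − 5) − 0 = 1, and there is no ∂_3, so H_2 = Z.

As a check, the Euler characteristic is 5 − 9 + 6 = 2, which agrees with 1 − 0 + 1 = 2.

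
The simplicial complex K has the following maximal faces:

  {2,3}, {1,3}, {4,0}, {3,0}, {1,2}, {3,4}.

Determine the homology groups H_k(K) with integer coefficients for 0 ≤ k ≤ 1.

Fix the vertex order 0 < 1 < 2 < 3 < 4 and write every simplex with vertices in increasing order. Then dim K = 1 and the simplices of K are:

  0-simplices (5): [0], [1], [2], [3], [4]
  1-simplices (6): [0,3], [0,4], [1,2], [1,3], [2,3], [3,4]

giving chain groups C_0 ≅ Z^5, C_1 ≅ Z^6.

Boundary ∂_1: C_1 → C_0 maps an edge to its endpoints' difference, ∂[p,q] = q − p.
The resulting 5×6 matrix has rank 4, and its Smith normal form has invariant factors (1,1,1,1).

Reading off H_k = ker ∂_k / im ∂_{k+1}:

  H_0: rank C_0 − rank ∂_1 = 5 − 4 = 1, and the invariant factors of ∂_1 are all 1, so H_0 ≅ Z.
  H_1: rank ker ∂_1 − rank ∂_2 = (6 − 4) − 0 = 2, and there is no ∂_2, so H_1 ≅ Z^2.

As a check, the Euler characteristic is 5 − 6 = -1, which agrees with 1 − 2 = -1.
(K is a triangulation of a wedge of 2 circles.)

H_0 = Z,  H_1 = Z^2.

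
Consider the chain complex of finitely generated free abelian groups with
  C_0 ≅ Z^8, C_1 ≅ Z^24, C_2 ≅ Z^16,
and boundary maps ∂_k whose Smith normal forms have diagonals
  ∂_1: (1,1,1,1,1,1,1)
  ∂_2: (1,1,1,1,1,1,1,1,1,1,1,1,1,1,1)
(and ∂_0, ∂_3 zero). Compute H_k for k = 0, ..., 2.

H_0: b_0 = 8 − 0 − 7 = 1; torsion from ∂_1 factors > 1: none. So H_0 = Z.
H_1: b_1 = 24 − 7 − 15 = 2; torsion from ∂_2 factors > 1: none. So H_1 = Z^2.
H_2: b_2 = 16 − 15 − 0 = 1; torsion from ∂_3 factors > 1: none. So H_2 = Z.

H_0 = Z,  H_1 = Z^2,  H_2 = Z.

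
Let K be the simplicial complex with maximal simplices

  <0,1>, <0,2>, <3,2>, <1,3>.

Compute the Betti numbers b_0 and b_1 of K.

Take the total order 0 < 1 < 2 < 3 on the vertex set. Then K (dimension 1) consists of the simplices:

  0-simplices (4): [0], [1], [2], [3]
  1-simplices (4): [0,1], [0,2], [1,3], [2,3]

giving chain groups C_0 ≅ Z^4, C_1 ≅ Z^4.

∂_1: C_1 → C_0 is given by ∂[p,q] = [q] − [p]. For instance
  ∂[0,1] = [1] − [0].
The 4×4 boundary matrix has rank 3 and Smith normal form diag(1,1,1).

Computing H_k = (kernel of ∂_k) / (image of ∂_{k+1}):

  H_0: rank C_0 − rank ∂_1 = 4 − 3 = 1, and the invariant factors of ∂_1 are all 1, so H_0 = Z.
  H_1: rank ker ∂_1 − rank ∂_2 = (4 − 3) − 0 = 1, and there is no ∂_2, so H_1 = Z.

(K is a triangulation of the circle S^1.)

Hence the Betti numbers are b_0 = 1, b_1 = 1.

b_0 = 1, b_1 = 1.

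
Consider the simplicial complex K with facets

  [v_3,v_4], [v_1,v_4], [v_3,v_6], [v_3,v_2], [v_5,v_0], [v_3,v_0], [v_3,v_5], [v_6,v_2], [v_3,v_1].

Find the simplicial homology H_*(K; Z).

H_0 ≅ Z,  H_1 ≅ Z^3.

K has 7 vertices, 9 edges.
rank ∂_0 = 0, rank ∂_1 = 6 ⇒ b_0 = 7 − 0 − 6 = 1; all invariant factors of ∂_1 are 1 so no torsion. So H_0 ≅ Z.
rank ∂_1 = 6, rank ∂_2 = 0 ⇒ b_1 = 9 − 6 − 0 = 3. So H_1 ≅ Z^3.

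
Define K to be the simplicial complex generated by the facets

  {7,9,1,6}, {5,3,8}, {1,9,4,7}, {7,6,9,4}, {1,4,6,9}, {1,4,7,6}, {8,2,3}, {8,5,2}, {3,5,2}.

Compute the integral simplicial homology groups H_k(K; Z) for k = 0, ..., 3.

H_0 = Z^2,  H_1 = 0,  H_2 = Z,  H_3 = Z.

Order the vertices as 1 < 2 < 3 < 4 < 5 < 6 < 7 < 8 < 9. Listing each simplex with vertices in this order, K has dimension 3 with simplices:

  0-simplices (9): [1], [2], [3], [4], [5], [6], [7], [8], [9]
  1-simplices (16): [1,4], [1,6], [1,7], [1,9], [2,3], [2,5], [2,8], [3,5], [3,8], [4,6], [4,7], [4,9], [5,8], [6,7], [6,9], [7,9]
  2-simplices (14): [1,4,6], [1,4,7], [1,4,9], [1,6,7], [1,6,9], [1,7,9], [2,3,5], [2,3,8], [2,5,8], [3,5,8], [4,6,7], [4,6,9], [4,7,9], [6,7,9]
  3-simplices (5): [1,4,6,7], [1,4,6,9], [1,4,7,9], [1,6,7,9], [4,6,7,9]

giving chain groups C_0 ≅ Z^9, C_1 ≅ Z^16, C_2 ≅ Z^14, C_3 ≅ Z^5.

Boundary ∂_1: C_1 → C_0 maps an edge to its endpoints' difference, ∂[p,q] = q − p. For instance
  ∂[5,8] = [8] − [5].
As a 9×16 matrix over Z this has rank 7, with invariant factors (1,1,1,1,1,1,1).

Boundary ∂_2: C_2 → C_1 maps a triangle to the signed sum of its edges. For instance
  ∂[4,7,9] = [7,9] − [4,9] + [4,7],
  ∂[2,5,8] = [5,8] − [2,8] + [2,5].
The 16×14 boundary matrix has rank 9 and Smith normal form diag(1,1,1,1,1,1,1,1,1).

∂_3: C_3 → C_2 sends each 3-simplex σ to the alternating sum Σ_i (−1)^i (σ with its i-th vertex removed). For instance
  ∂[1,4,6,9] = [4,6,9] − [1,6,9] + [1,4,9] − [1,4,6],
  ∂[1,6,7,9] = [6,7,9] − [1,7,9] + [1,6,9] − [1,6,7].
As a 14×5 matrix over Z this has rank 4, with invariant factors (1,1,1,1).

Now H_k = ker ∂_k / im ∂_{k+1}, so:

  H_0: rank C_0 − rank ∂_1 = 9 − 7 = 2, and the invariant factors of ∂_1 are all 1, so H_0 = Z^2.
  H_1: rank ker ∂_1 − rank ∂_2 = (16 − 7) − 9 = 0, and the invariant factors of ∂_2 are all 1, so H_1 = 0.
  H_2: rank ker ∂_2 − rank ∂_3 = (14 − 9) − 4 = 1, and the invariant factors of ∂_3 are all 1, so H_2 = Z.
  H_3: rank ker ∂_3 − rank ∂_4 = (5 − 4) − 0 = 1, and there is no ∂_4, so H_3 = Z.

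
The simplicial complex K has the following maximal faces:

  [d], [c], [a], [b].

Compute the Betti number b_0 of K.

b_0 = 4.

K has 4 vertices.
rank ∂_0 = 0, rank ∂_1 = 0 ⇒ b_0 = 4 − 0 − 0 = 4. So H_0 ≅ Z^4.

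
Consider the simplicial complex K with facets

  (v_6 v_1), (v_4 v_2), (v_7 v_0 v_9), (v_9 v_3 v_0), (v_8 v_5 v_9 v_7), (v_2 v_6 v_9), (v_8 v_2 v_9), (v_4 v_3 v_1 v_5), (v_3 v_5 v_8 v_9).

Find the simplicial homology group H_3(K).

Take the total order v_0 < v_1 < v_2 < v_3 < v_4 < v_5 < v_6 < v_7 < v_8 < v_9 on the vertex set. Then K (dimension 3) consists of the simplices:

  0-simplices (10): [v_0], [v_1], [v_2], [v_3], [v_4], [v_5], [v_6], [v_7], [v_8], [v_9]
  1-simplices (23): (23 of them)
  2-simplices (15): (15 of them)
  3-simplices (3): [v_1,v_3,v_4,v_5], [v_3,v_5,v_8,v_9], [v_5,v_7,v_8,v_9]

so the chain groups are C_0 ≅ Z^10, C_1 ≅ Z^23, C_2 ≅ Z^15, C_3 ≅ Z^3.

The boundary map ∂_1: C_1 → C_0 is given by ∂[p,q] = [q] − [p]. For instance
  ∂[v_2,v_4] = [v_4] − [v_2].
As a 10×23 matrix over Z this has rank 9, with invariant factors (1,1,1,1,1,1,1,1,1).

∂_2: C_2 → C_1 acts by ∂[p,q,r] = [q,r] − [p,r] + [p,q]. For instance
  ∂[v_1,v_4,v_5] = [v_4,v_5] − [v_1,v_5] + [v_1,v_4],
  ∂[v_3,v_4,v_5] = [v_4,v_5] − [v_3,v_5] + [v_3,v_4].
The resulting 23×15 matrix has rank 12, and its Smith normal form has invariant factors (1,1,1,1,1,1,1,1,1,1,1,1).

Boundary ∂_3: C_3 → C_2 sends each 3-simplex σ to the alternating sum Σ_i (−1)^i (σ with its i-th vertex removed). For instance
  ∂[v_3,v_5,v_8,v_9] = [v_5,v_8,v_9] − [v_3,v_8,v_9] + [v_3,v_5,v_9] − [v_3,v_5,v_8],
  ∂[v_1,v_3,v_4,v_5] = [v_3,v_4,v_5] − [v_1,v_4,v_5] + [v_1,v_3,v_5] − [v_1,v_3,v_4].
The 15×3 boundary matrix has rank 3 and Smith normal form diag(1,1,1).

Reading off H_k = ker ∂_k / im ∂_{k+1}:

  H_3: rank ker ∂_3 − rank ∂_4 = (3 − 3) − 0 = 0, and there is no ∂_4, so H_3 ≅ 0.

H_3 = 0.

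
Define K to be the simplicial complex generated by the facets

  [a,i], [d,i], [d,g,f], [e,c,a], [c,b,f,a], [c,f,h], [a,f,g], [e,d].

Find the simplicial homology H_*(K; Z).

H_0 ≅ Z,  H_1 ≅ Z^2,  H_2 = 0,  H_3 = 0.

We work with the vertex ordering a < b < c < d < e < f < g < h < i. The simplices of K, each written with vertices in increasing order, are:

  0-simplices (9): a, b, c, d, e, f, g, h, i
  1-simplices (17): ab, ac, ae, af, ag, ai, bc, bf, ce, cf, ch, de, df, dg, di, fg, fh
  2-simplices (8): abc, abf, ace, acf, afg, bcf, cfh, dfg
  3-simplices (1): abcf

so the chain groups are C_0 ≅ Z^9, C_1 ≅ Z^17, C_2 ≅ Z^8, C_3 ≅ Z^1.

Boundary ∂_1: C_1 → C_0 sends each edge [p,q] (with p < q) to q − p.
This gives a 9×17 integer matrix of rank 8; reducing to Smith normal form yields diagonal entries (1,1,1,1,1,1,1,1).

∂_2: C_2 → C_1 maps a triangle to the signed sum of its edges. For instance
  ∂ace = ce − ae + ac,
  ∂afg = fg − ag + af.
As a 17×8 matrix over Z this has rank 7, with invariant factors (1,1,1,1,1,1,1).

Boundary ∂_3: C_3 → C_2 sends each 3-simplex σ to the alternating sum Σ_i (−1)^i (σ with its i-th vertex removed). For instance
  ∂abcf = bcf − acf + abf − abc.
The 8×1 boundary matrix has rank 1 and Smith normal form diag(1).

Computing H_k = (kernel of ∂_k) / (image of ∂_{k+1}):

  H_0: rank C_0 − rank ∂_1 = 9 − 8 = 1, and the invariant factors of ∂_1 are all 1, so H_0 ≅ Z.
  H_1: rank ker ∂_1 − rank ∂_2 = (17 − 8) − 7 = 2, and the invariant factors of ∂_2 are all 1, so H_1 ≅ Z^2.
  H_2: rank ker ∂_2 − rank ∂_3 = (8 − 7) − 1 = 0, and the invariant factors of ∂_3 are all 1, so H_2 ≅ 0.
  H_3: rank ker ∂_3 − rank ∂_4 = (1 − 1) − 0 = 0, and there is no ∂_4, so H_3 ≅ 0.

As a check, the Euler characteristic is 9 − 17 + 8 − 1 = -1, which agrees with 1 − 2 + 0 − 0 = -1.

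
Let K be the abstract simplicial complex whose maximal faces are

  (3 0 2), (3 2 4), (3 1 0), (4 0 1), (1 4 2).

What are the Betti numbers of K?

b_0 = 1, b_1 = 1, b_2 = 0.

Order the vertices as 0 < 1 < 2 < 3 < 4. Listing each simplex with vertices in this order, K has dimension 2 with simplices:

  0-simplices (5): [0], [1], [2], [3], [4]
  1-simplices (10): [0,1], [0,2], [0,3], [0,4], [1,2], [1,3], [1,4], [2,3], [2,4], [3,4]
  2-simplices (5): [0,1,3], [0,1,4], [0,2,3], [1,2,4], [2,3,4]

Hence C_0 ≅ Z^5, C_1 ≅ Z^10, C_2 ≅ Z^5.

The boundary map ∂_1: C_1 → C_0 is given by ∂[p,q] = [q] − [p].
The resulting 5×10 matrix has rank 4, and its Smith normal form has invariant factors (1,1,1,1).

Boundary ∂_2: C_2 → C_1 sends each 2-simplex [p,q,r] to [q,r] − [p,r] + [p,q]. For instance
  ∂[2,3,4] = [3,4] − [2,4] + [2,3],
  ∂[0,1,4] = [1,4] − [0,4] + [0,1].
This gives a 10×5 integer matrix of rank 5; reducing to Smith normal form yields diagonal entries (1,1,1,1,1).

From H_k ≅ ker(∂_k) / im(∂_{k+1}) we obtain:

  H_0: rank C_0 − rank ∂_1 = 5 − 4 = 1, and the invariant factors of ∂_1 are all 1, so H_0 ≅ Z.
  H_1: rank ker ∂_1 − rank ∂_2 = (10 − 4) − 5 = 1, and the invariant factors of ∂_2 are all 1, so H_1 ≅ Z.
  H_2: rank ker ∂_2 − rank ∂_3 = (5 − 5) − 0 = 0, and there is no ∂_3, so H_2 ≅ 0.

(K is a triangulation of the Möbius band.)

Hence the Betti numbers are b_0 = 1, b_1 = 1, b_2 = 0.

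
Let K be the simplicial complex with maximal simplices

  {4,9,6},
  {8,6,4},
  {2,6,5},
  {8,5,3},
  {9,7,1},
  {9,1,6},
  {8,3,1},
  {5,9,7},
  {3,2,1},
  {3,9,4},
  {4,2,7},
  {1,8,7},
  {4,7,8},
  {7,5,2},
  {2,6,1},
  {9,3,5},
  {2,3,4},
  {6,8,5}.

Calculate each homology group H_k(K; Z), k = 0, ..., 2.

We work with the vertex ordering 1 < 2 < 3 < 4 < 5 < 6 < 7 < 8 < 9. The simplices of K, each written with vertices in increasing order, are:

  0-simplices (9): [1], [2], [3], [4], [5], [6], [7], [8], [9]
  1-simplices (27): (27 of them)
  2-simplices (18): [1,2,3], [1,2,6], [1,3,8], [1,6,9], [1,7,8], [1,7,9], [2,3,4], [2,4,7], [2,5,6], [2,5,7], [3,4,9], [3,5,8], [3,5,9], [4,6,8], [4,6,9], [4,7,8], [5,6,8], [5,7,9]

Hence C_0 ≅ Z^9, C_1 ≅ Z^27, C_2 ≅ Z^18.

∂_1: C_1 → C_0 is given by ∂[p,q] = [q] − [p].
This gives a 9×27 integer matrix of rank 8; reducing to Smith normal form yields diagonal entries (1,1,1,1,1,1,1,1).

The boundary map ∂_2: C_2 → C_1 maps a triangle to the signed sum of its edges. For instance
  ∂[1,6,9] = [6,9] − [1,9] + [1,6],
  ∂[2,5,6] = [5,6] − [2,6] + [2,5].
The 27×18 boundary matrix has rank 17 and Smith normal form diag(1,1,1,1,1,1,1,1,1,1,1,1,1,1,1,1,1).

From H_k ≅ ker(∂_k) / im(∂_{k+1}) we obtain:

  H_0: rank C_0 − rank ∂_1 = 9 − 8 = 1, and the invariant factors of ∂_1 are all 1, so H_0 = Z.
  H_1: rank ker ∂_1 − rank ∂_2 = (27 − 8) − 17 = 2, and the invariant factors of ∂_2 are all 1, so H_1 = Z^2.
  H_2: rank ker ∂_2 − rank ∂_3 = (18 − 17) − 0 = 1, and there is no ∂_3, so H_2 = Z.

(K is a triangulation of the torus T^2.)

H_0 ≅ Z,  H_1 ≅ Z^2,  H_2 ≅ Z.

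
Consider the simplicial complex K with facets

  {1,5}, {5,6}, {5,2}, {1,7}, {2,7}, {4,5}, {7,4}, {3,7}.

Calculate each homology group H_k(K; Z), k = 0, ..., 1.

H_0 ≅ Z,  H_1 ≅ Z^2.

K has 7 vertices, 8 edges.
rank ∂_0 = 0, rank ∂_1 = 6 ⇒ b_0 = 7 − 0 − 6 = 1; all invariant factors of ∂_1 are 1 so no torsion. So H_0 ≅ Z.
rank ∂_1 = 6, rank ∂_2 = 0 ⇒ b_1 = 8 − 6 − 0 = 2. So H_1 ≅ Z^2.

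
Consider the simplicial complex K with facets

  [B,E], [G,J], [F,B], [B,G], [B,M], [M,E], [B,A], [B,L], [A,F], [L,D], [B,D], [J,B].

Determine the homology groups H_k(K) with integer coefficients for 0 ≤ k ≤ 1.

H_0 = Z,  H_1 = Z^4.

Order the vertices as A < B < D < E < F < G < J < L < M. Listing each simplex with vertices in this order, K has dimension 1 with simplices:

  0-simplices (9): A, B, D, E, F, G, J, L, M
  1-simplices (12): AB, AF, BD, BE, BF, BG, BJ, BL, BM, DL, EM, GJ

giving chain groups C_0 ≅ Z^9, C_1 ≅ Z^12.

∂_1: C_1 → C_0 maps an edge to its endpoints' difference, ∂[p,q] = q − p. For instance
  ∂BE = E − B.
The resulting 9×12 matrix has rank 8, and its Smith normal form has invariant factors (1,1,1,1,1,1,1,1).

Reading off H_k = ker ∂_k / im ∂_{k+1}:

  H_0: rank C_0 − rank ∂_1 = 9 − 8 = 1, and the invariant factors of ∂_1 are all 1, so H_0 = Z.
  H_1: rank ker ∂_1 − rank ∂_2 = (12 − 8) − 0 = 4, and there is no ∂_2, so H_1 = Z^4.

As a check, the Euler characteristic is 9 − 12 = -3, which agrees with 1 − 4 = -3.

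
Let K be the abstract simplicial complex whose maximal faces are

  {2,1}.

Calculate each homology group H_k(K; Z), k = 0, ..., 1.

Fix the vertex order 1 < 2 and write every simplex with vertices in increasing order. Then dim K = 1 and the simplices of K are:

  0-simplices (2): [1], [2]
  1-simplices (1): [1,2]

so the chain groups are C_0 ≅ Z^2, C_1 ≅ Z^1.

The boundary map ∂_1: C_1 → C_0 sends each edge [p,q] (with p < q) to q − p. For instance
  ∂[1,2] = [2] − [1].
The resulting 2×1 matrix has rank 1, and its Smith normal form has invariant factors (1).

Reading off H_k = ker ∂_k / im ∂_{k+1}:

  H_0: rank C_0 − rank ∂_1 = 2 − 1 = 1, and the invariant factors of ∂_1 are all 1, so H_0 ≅ Z.
  H_1: rank ker ∂_1 − rank ∂_2 = (1 − 1) − 0 = 0, and there is no ∂_2, so H_1 ≅ 0.

H_0 = Z,  H_1 = 0.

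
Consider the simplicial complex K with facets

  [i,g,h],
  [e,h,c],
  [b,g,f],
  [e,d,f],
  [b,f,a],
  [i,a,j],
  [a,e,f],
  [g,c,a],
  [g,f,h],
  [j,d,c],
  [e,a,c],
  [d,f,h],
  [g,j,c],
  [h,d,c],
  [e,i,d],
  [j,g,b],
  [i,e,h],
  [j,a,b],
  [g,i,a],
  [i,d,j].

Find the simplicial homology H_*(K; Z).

Take the total order a < b < c < d < e < f < g < h < i < j on the vertex set. Then K (dimension 2) consists of the simplices:

  0-simplices (10): a, b, c, d, e, f, g, h, i, j
  1-simplices (30): ab, ac, ae, af, ag, ai, aj, bf, bg, bj, cd, ce, cg, ch, cj, de, df, dh, di, dj, ef, eh, ei, fg, fh, gh, gi, gj, hi, ij
  2-simplices (20): abf, abj, ace, acg, aef, agi, aij, bfg, bgj, cdh, cdj, ceh, cgj, def, dei, dfh, dij, ehi, fgh, ghi

so the chain groups are C_0 ≅ Z^10, C_1 ≅ Z^30, C_2 ≅ Z^20.

Boundary ∂_1: C_1 → C_0 sends each edge [p,q] (with p < q) to q − p. For instance
  ∂dh = h − d.
As a 10×30 matrix over Z this has rank 9, with invariant factors (1,1,1,1,1,1,1,1,1).

Boundary ∂_2: C_2 → C_1 acts by ∂[p,q,r] = [q,r] − [p,r] + [p,q]. For instance
  ∂dij = ij − dj + di,
  ∂bgj = gj − bj + bg.
This gives a 30×20 integer matrix of rank 20; reducing to Smith normal form yields diagonal entries (1,1,1,1,1,1,1,1,1,1,1,1,1,1,1,1,1,1,1,2).

Reading off H_k = ker ∂_k / im ∂_{k+1}:

  H_0: rank C_0 − rank ∂_1 = 10 − 9 = 1, and the invariant factors of ∂_1 are all 1, so H_0 = Z.
  H_1: rank ker ∂_1 − rank ∂_2 = (30 − 9) − 20 = 1, and ∂_2 has invariant factor 2 > 1, so H_1 = Z ⊕ Z_2.
  H_2: rank ker ∂_2 − rank ∂_3 = (20 − 20) − 0 = 0, and there is no ∂_3, so H_2 = 0.

As a check, the Euler characteristic is 10 − 30 + 20 = 0, which agrees with 1 − 1 + 0 = 0.

H_0 ≅ Z,  H_1 ≅ Z ⊕ Z_2,  H_2 = 0.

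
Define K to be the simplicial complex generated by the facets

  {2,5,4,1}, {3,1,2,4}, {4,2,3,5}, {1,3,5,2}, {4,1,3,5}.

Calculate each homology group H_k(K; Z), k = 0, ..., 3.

Order the vertices as 1 < 2 < 3 < 4 < 5. Listing each simplex with vertices in this order, K has dimension 3 with simplices:

  0-simplices (5): [1], [2], [3], [4], [5]
  1-simplices (10): [1,2], [1,3], [1,4], [1,5], [2,3], [2,4], [2,5], [3,4], [3,5], [4,5]
  2-simplices (10): [1,2,3], [1,2,4], [1,2,5], [1,3,4], [1,3,5], [1,4,5], [2,3,4], [2,3,5], [2,4,5], [3,4,5]
  3-simplices (5): [1,2,3,4], [1,2,3,5], [1,2,4,5], [1,3,4,5], [2,3,4,5]

giving chain groups C_0 ≅ Z^5, C_1 ≅ Z^10, C_2 ≅ Z^10, C_3 ≅ Z^5.

The boundary map ∂_1: C_1 → C_0 maps an edge to its endpoints' difference, ∂[p,q] = q − p. For instance
  ∂[1,4] = [4] − [1].
As a 5×10 matrix over Z this has rank 4, with invariant factors (1,1,1,1).

∂_2: C_2 → C_1 acts by ∂[p,q,r] = [q,r] − [p,r] + [p,q]. For instance
  ∂[2,3,4] = [3,4] − [2,4] + [2,3],
  ∂[2,3,5] = [3,5] − [2,5] + [2,3].
The 10×10 boundary matrix has rank 6 and Smith normal form diag(1,1,1,1,1,1).

Boundary ∂_3: C_3 → C_2 sends each 3-simplex σ to the alternating sum Σ_i (−1)^i (σ with its i-th vertex removed). For instance
  ∂[1,2,3,4] = [2,3,4] − [1,3,4] + [1,2,4] − [1,2,3],
  ∂[1,3,4,5] = [3,4,5] − [1,4,5] + [1,3,5] − [1,3,4].
As a 10×5 matrix over Z this has rank 4, with invariant factors (1,1,1,1).

Now H_k = ker ∂_k / im ∂_{k+1}, so:

  H_0: rank C_0 − rank ∂_1 = 5 − 4 = 1, and the invariant factors of ∂_1 are all 1, so H_0 ≅ Z.
  H_1: rank ker ∂_1 − rank ∂_2 = (10 − 4) − 6 = 0, and the invariant factors of ∂_2 are all 1, so H_1 ≅ 0.
  H_2: rank ker ∂_2 − rank ∂_3 = (10 − 6) − 4 = 0, and the invariant factors of ∂_3 are all 1, so H_2 ≅ 0.
  H_3: rank ker ∂_3 − rank ∂_4 = (5 − 4) − 0 = 1, and there is no ∂_4, so H_3 ≅ Z.

As a check, the Euler characteristic is 5 − 10 + 10 − 5 = 0, which agrees with 1 − 0 + 0 − 1 = 0.

H_0 ≅ Z,  H_1 = 0,  H_2 = 0,  H_3 ≅ Z.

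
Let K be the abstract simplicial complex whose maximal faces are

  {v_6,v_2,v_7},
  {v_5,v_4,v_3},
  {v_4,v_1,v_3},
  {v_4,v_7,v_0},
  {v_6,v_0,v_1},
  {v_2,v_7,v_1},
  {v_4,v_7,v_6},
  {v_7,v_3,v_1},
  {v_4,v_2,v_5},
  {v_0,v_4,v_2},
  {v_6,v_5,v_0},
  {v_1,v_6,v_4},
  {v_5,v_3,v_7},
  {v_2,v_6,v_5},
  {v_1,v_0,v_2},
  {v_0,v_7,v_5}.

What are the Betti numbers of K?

K has 8 vertices, 24 edges, 16 triangles.
rank ∂_0 = 0, rank ∂_1 = 7 ⇒ b_0 = 8 − 0 − 7 = 1; all invariant factors of ∂_1 are 1 so no torsion. So H_0 = Z.
rank ∂_1 = 7, rank ∂_2 = 15 ⇒ b_1 = 24 − 7 − 15 = 2; all invariant factors of ∂_2 are 1 so no torsion. So H_1 = Z^2.
rank ∂_2 = 15, rank ∂_3 = 0 ⇒ b_2 = 16 − 15 − 0 = 1. So H_2 = Z.

b_0 = 1, b_1 = 2, b_2 = 1.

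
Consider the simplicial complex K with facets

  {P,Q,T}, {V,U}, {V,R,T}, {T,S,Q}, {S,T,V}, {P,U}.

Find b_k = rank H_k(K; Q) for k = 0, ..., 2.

b_0 = 1, b_1 = 1, b_2 = 0.

Take the total order P < Q < R < S < T < U < V on the vertex set. Then K (dimension 2) consists of the simplices:

  0-simplices (7): P, Q, R, S, T, U, V
  1-simplices (11): PQ, PT, PU, QS, QT, RT, RV, ST, SV, TV, UV
  2-simplices (4): PQT, QST, RTV, STV

Hence C_0 ≅ Z^7, C_1 ≅ Z^11, C_2 ≅ Z^4.

∂_1: C_1 → C_0 sends each edge [p,q] (with p < q) to q − p.
As a 7×11 matrix over Z this has rank 6, with invariant factors (1,1,1,1,1,1).

∂_2: C_2 → C_1 acts by ∂[p,q,r] = [q,r] − [p,r] + [p,q]. For instance
  ∂STV = TV − SV + ST,
  ∂RTV = TV − RV + RT.
As a 11×4 matrix over Z this has rank 4, with invariant factors (1,1,1,1).

From H_k ≅ ker(∂_k) / im(∂_{k+1}) we obtain:

  H_0: rank C_0 − rank ∂_1 = 7 − 6 = 1, and the invariant factors of ∂_1 are all 1, so H_0 = Z.
  H_1: rank ker ∂_1 − rank ∂_2 = (11 − 6) − 4 = 1, and the invariant factors of ∂_2 are all 1, so H_1 = Z.
  H_2: rank ker ∂_2 − rank ∂_3 = (4 − 4) − 0 = 0, and there is no ∂_3, so H_2 = 0.

As a check, the Euler characteristic is 7 − 11 + 4 = 0, which agrees with 1 − 1 + 0 = 0.

Hence the Betti numbers are b_0 = 1, b_1 = 1, b_2 = 0.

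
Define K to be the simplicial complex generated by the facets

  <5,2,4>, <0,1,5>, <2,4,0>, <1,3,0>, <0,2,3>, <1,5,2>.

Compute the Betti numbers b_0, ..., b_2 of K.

b_0 = 1, b_1 = 1, b_2 = 0.

We work with the vertex ordering 0 < 1 < 2 < 3 < 4 < 5. The simplices of K, each written with vertices in increasing order, are:

  0-simplices (6): [0], [1], [2], [3], [4], [5]
  1-simplices (12): [0,1], [0,2], [0,3], [0,4], [0,5], [1,2], [1,3], [1,5], [2,3], [2,4], [2,5], [4,5]
  2-simplices (6): [0,1,3], [0,1,5], [0,2,3], [0,2,4], [1,2,5], [2,4,5]

so the chain groups are C_0 ≅ Z^6, C_1 ≅ Z^12, C_2 ≅ Z^6.

The boundary map ∂_1: C_1 → C_0 is given by ∂[p,q] = [q] − [p]. For instance
  ∂[0,4] = [4] − [0].
As a 6×12 matrix over Z this has rank 5, with invariant factors (1,1,1,1,1).

The boundary map ∂_2: C_2 → C_1 acts by ∂[p,q,r] = [q,r] − [p,r] + [p,q]. For instance
  ∂[0,2,4] = [2,4] − [0,4] + [0,2],
  ∂[1,2,5] = [2,5] − [1,5] + [1,2].
This gives a 12×6 integer matrix of rank 6; reducing to Smith normal form yields diagonal entries (1,1,1,1,1,1).

Reading off H_k = ker ∂_k / im ∂_{k+1}:

  H_0: rank C_0 − rank ∂_1 = 6 − 5 = 1, and the invariant factors of ∂_1 are all 1, so H_0 ≅ Z.
  H_1: rank ker ∂_1 − rank ∂_2 = (12 − 5) − 6 = 1, and the invariant factors of ∂_2 are all 1, so H_1 ≅ Z.
  H_2: rank ker ∂_2 − rank ∂_3 = (6 − 6) − 0 = 0, and there is no ∂_3, so H_2 ≅ 0.

Hence the Betti numbers are b_0 = 1, b_1 = 1, b_2 = 0.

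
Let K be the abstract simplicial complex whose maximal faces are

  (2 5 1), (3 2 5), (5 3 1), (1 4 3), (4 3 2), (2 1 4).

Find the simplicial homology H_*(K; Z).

H_0 ≅ Z,  H_1 = 0,  H_2 ≅ Z.

K has 5 vertices, 9 edges, 6 triangles.
rank ∂_0 = 0, rank ∂_1 = 4 ⇒ b_0 = 5 − 0 − 4 = 1; all invariant factors of ∂_1 are 1 so no torsion. So H_0 = Z.
rank ∂_1 = 4, rank ∂_2 = 5 ⇒ b_1 = 9 − 4 − 5 = 0; all invariant factors of ∂_2 are 1 so no torsion. So H_1 = 0.
rank ∂_2 = 5, rank ∂_3 = 0 ⇒ b_2 = 6 − 5 − 0 = 1. So H_2 = Z.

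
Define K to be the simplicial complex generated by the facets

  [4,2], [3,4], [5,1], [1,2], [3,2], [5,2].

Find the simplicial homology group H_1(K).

H_1 = Z^2.

Fix the vertex order 1 < 2 < 3 < 4 < 5 and write every simplex with vertices in increasing order. Then dim K = 1 and the simplices of K are:

  0-simplices (5): [1], [2], [3], [4], [5]
  1-simplices (6): [1,2], [1,5], [2,3], [2,4], [2,5], [3,4]

giving chain groups C_0 ≅ Z^5, C_1 ≅ Z^6.

∂_1: C_1 → C_0 is given by ∂[p,q] = [q] − [p].
The 5×6 boundary matrix has rank 4 and Smith normal form diag(1,1,1,1).

Now H_k = ker ∂_k / im ∂_{k+1}, so:

  H_1: rank ker ∂_1 − rank ∂_2 = (6 − 4) − 0 = 2, and there is no ∂_2, so H_1 ≅ Z^2.

(K is a triangulation of a wedge of 2 circles.)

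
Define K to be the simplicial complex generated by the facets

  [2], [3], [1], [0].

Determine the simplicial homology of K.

Take the total order 0 < 1 < 2 < 3 on the vertex set. Then K (dimension 0) consists of the simplices:

  0-simplices (4): [0], [1], [2], [3]

Hence C_0 ≅ Z^4.

Computing H_k = (kernel of ∂_k) / (image of ∂_{k+1}):

  H_0: rank C_0 − rank ∂_1 = 4 − 0 = 4, and there is no ∂_1, so H_0 = Z^4.

(K is a triangulation of a set of 4 points.)

H_0 = Z^4.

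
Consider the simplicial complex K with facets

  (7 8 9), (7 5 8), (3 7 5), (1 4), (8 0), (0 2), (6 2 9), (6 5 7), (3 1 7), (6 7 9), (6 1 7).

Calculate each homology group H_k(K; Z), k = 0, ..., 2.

Fix the vertex order 0 < 1 < 2 < 3 < 4 < 5 < 6 < 7 < 8 < 9 and write every simplex with vertices in increasing order. Then dim K = 2 and the simplices of K are:

  0-simplices (10): [0], [1], [2], [3], [4], [5], [6], [7], [8], [9]
  1-simplices (18): [0,2], [0,8], [1,3], [1,4], [1,6], [1,7], [2,6], [2,9], [3,5], [3,7], [5,6], [5,7], [5,8], [6,7], [6,9], [7,8], [7,9], [8,9]
  2-simplices (8): [1,3,7], [1,6,7], [2,6,9], [3,5,7], [5,6,7], [5,7,8], [6,7,9], [7,8,9]

giving chain groups C_0 ≅ Z^10, C_1 ≅ Z^18, C_2 ≅ Z^8.

∂_1: C_1 → C_0 maps an edge to its endpoints' difference, ∂[p,q] = q − p.
This gives a 10×18 integer matrix of rank 9; reducing to Smith normal form yields diagonal entries (1,1,1,1,1,1,1,1,1).

Boundary ∂_2: C_2 → C_1 sends each 2-simplex [p,q,r] to [q,r] − [p,r] + [p,q]. For instance
  ∂[1,6,7] = [6,7] − [1,7] + [1,6],
  ∂[5,7,8] = [7,8] − [5,8] + [5,7].
The resulting 18×8 matrix has rank 8, and its Smith normal form has invariant factors (1,1,1,1,1,1,1,1).

From H_k ≅ ker(∂_k) / im(∂_{k+1}) we obtain:

  H_0: rank C_0 − rank ∂_1 = 10 − 9 = 1, and the invariant factors of ∂_1 are all 1, so H_0 = Z.
  H_1: rank ker ∂_1 − rank ∂_2 = (18 − 9) − 8 = 1, and the invariant factors of ∂_2 are all 1, so H_1 = Z.
  H_2: rank ker ∂_2 − rank ∂_3 = (8 − 8) − 0 = 0, and there is no ∂_3, so H_2 = 0.

H_0 = Z,  H_1 = Z,  H_2 = 0.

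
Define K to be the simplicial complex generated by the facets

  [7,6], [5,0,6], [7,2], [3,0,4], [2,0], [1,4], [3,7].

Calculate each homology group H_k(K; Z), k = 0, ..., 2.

H_0 ≅ Z,  H_1 ≅ Z^2,  H_2 = 0.

Fix the vertex order 0 < 1 < 2 < 3 < 4 < 5 < 6 < 7 and write every simplex with vertices in increasing order. Then dim K = 2 and the simplices of K are:

  0-simplices (8): [0], [1], [2], [3], [4], [5], [6], [7]
  1-simplices (11): [0,2], [0,3], [0,4], [0,5], [0,6], [1,4], [2,7], [3,4], [3,7], [5,6], [6,7]
  2-simplices (2): [0,3,4], [0,5,6]

Hence C_0 ≅ Z^8, C_1 ≅ Z^11, C_2 ≅ Z^2.

The boundary map ∂_1: C_1 → C_0 is given by ∂[p,q] = [q] − [p].
This gives a 8×11 integer matrix of rank 7; reducing to Smith normal form yields diagonal entries (1,1,1,1,1,1,1).

∂_2: C_2 → C_1 sends each 2-simplex [p,q,r] to [q,r] − [p,r] + [p,q]. For instance
  ∂[0,5,6] = [5,6] − [0,6] + [0,5],
  ∂[0,3,4] = [3,4] − [0,4] + [0,3].
The 11×2 boundary matrix has rank 2 and Smith normal form diag(1,1).

From H_k ≅ ker(∂_k) / im(∂_{k+1}) we obtain:

  H_0: rank C_0 − rank ∂_1 = 8 − 7 = 1, and the invariant factors of ∂_1 are all 1, so H_0 = Z.
  H_1: rank ker ∂_1 − rank ∂_2 = (11 − 7) − 2 = 2, and the invariant factors of ∂_2 are all 1, so H_1 = Z^2.
  H_2: rank ker ∂_2 − rank ∂_3 = (2 − 2) − 0 = 0, and there is no ∂_3, so H_2 = 0.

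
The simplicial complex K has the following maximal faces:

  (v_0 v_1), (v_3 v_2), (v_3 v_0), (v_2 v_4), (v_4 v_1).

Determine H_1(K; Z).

H_1 = Z.

Take the total order v_0 < v_1 < v_2 < v_3 < v_4 on the vertex set. Then K (dimension 1) consists of the simplices:

  0-simplices (5): [v_0], [v_1], [v_2], [v_3], [v_4]
  1-simplices (5): [v_0,v_1], [v_0,v_3], [v_1,v_4], [v_2,v_3], [v_2,v_4]

Hence C_0 ≅ Z^5, C_1 ≅ Z^5.

Boundary ∂_1: C_1 → C_0 maps an edge to its endpoints' difference, ∂[p,q] = q − p. For instance
  ∂[v_0,v_3] = [v_3] − [v_0].
This gives a 5×5 integer matrix of rank 4; reducing to Smith normal form yields diagonal entries (1,1,1,1).

Now H_k = ker ∂_k / im ∂_{k+1}, so:

  H_1: rank ker ∂_1 − rank ∂_2 = (5 − 4) − 0 = 1, and there is no ∂_2, so H_1 = Z.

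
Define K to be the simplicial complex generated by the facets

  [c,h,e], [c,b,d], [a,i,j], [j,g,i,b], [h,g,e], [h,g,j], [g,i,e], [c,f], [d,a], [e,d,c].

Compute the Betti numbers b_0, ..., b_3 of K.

b_0 = 1, b_1 = 2, b_2 = 0, b_3 = 0.

K has 10 vertices, 21 edges, 11 triangles, 1 3-simplex.
rank ∂_0 = 0, rank ∂_1 = 9 ⇒ b_0 = 10 − 0 − 9 = 1; all invariant factors of ∂_1 are 1 so no torsion. So H_0 = Z.
rank ∂_1 = 9, rank ∂_2 = 10 ⇒ b_1 = 21 − 9 − 10 = 2; all invariant factors of ∂_2 are 1 so no torsion. So H_1 = Z^2.
rank ∂_2 = 10, rank ∂_3 = 1 ⇒ b_2 = 11 − 10 − 1 = 0; all invariant factors of ∂_3 are 1 so no torsion. So H_2 = 0.
rank ∂_3 = 1, rank ∂_4 = 0 ⇒ b_3 = 1 − 1 − 0 = 0. So H_3 = 0.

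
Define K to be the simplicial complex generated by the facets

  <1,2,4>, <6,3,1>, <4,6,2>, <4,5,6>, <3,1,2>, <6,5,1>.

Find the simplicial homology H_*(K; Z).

H_0 ≅ Z,  H_1 ≅ Z,  H_2 = 0.

Order the vertices as 1 < 2 < 3 < 4 < 5 < 6. Listing each simplex with vertices in this order, K has dimension 2 with simplices:

  0-simplices (6): [1], [2], [3], [4], [5], [6]
  1-simplices (12): [1,2], [1,3], [1,4], [1,5], [1,6], [2,3], [2,4], [2,6], [3,6], [4,5], [4,6], [5,6]
  2-simplices (6): [1,2,3], [1,2,4], [1,3,6], [1,5,6], [2,4,6], [4,5,6]

so the chain groups are C_0 ≅ Z^6, C_1 ≅ Z^12, C_2 ≅ Z^6.

∂_1: C_1 → C_0 maps an edge to its endpoints' difference, ∂[p,q] = q − p.
The resulting 6×12 matrix has rank 5, and its Smith normal form has invariant factors (1,1,1,1,1).

∂_2: C_2 → C_1 sends each 2-simplex [p,q,r] to [q,r] − [p,r] + [p,q]. For instance
  ∂[4,5,6] = [5,6] − [4,6] + [4,5],
  ∂[1,2,3] = [2,3] − [1,3] + [1,2].
This gives a 12×6 integer matrix of rank 6; reducing to Smith normal form yields diagonal entries (1,1,1,1,1,1).

Now H_k = ker ∂_k / im ∂_{k+1}, so:

  H_0: rank C_0 − rank ∂_1 = 6 − 5 = 1, and the invariant factors of ∂_1 are all 1, so H_0 = Z.
  H_1: rank ker ∂_1 − rank ∂_2 = (12 − 5) − 6 = 1, and the invariant factors of ∂_2 are all 1, so H_1 = Z.
  H_2: rank ker ∂_2 − rank ∂_3 = (6 − 6) − 0 = 0, and there is no ∂_3, so H_2 = 0.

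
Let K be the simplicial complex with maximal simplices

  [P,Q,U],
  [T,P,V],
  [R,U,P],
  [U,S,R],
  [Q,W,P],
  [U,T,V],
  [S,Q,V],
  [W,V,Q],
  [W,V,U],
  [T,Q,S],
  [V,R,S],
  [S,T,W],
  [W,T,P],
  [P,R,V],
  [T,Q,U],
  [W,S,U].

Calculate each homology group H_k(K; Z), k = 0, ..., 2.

H_0 ≅ Z,  H_1 ≅ Z^2,  H_2 ≅ Z.

Order the vertices as P < Q < R < S < T < U < V < W. Listing each simplex with vertices in this order, K has dimension 2 with simplices:

  0-simplices (8): P, Q, R, S, T, U, V, W
  1-simplices (24): PQ, PR, PT, PU, PV, PW, QS, QT, QU, QV, QW, RS, RU, RV, ST, SU, SV, SW, TU, TV, TW, UV, UW, VW
  2-simplices (16): PQU, PQW, PRU, PRV, PTV, PTW, QST, QSV, QTU, QVW, RSU, RSV, STW, SUW, TUV, UVW

so the chain groups are C_0 ≅ Z^8, C_1 ≅ Z^24, C_2 ≅ Z^16.

∂_1: C_1 → C_0 sends each edge [p,q] (with p < q) to q − p. For instance
  ∂SW = W − S.
This gives a 8×24 integer matrix of rank 7; reducing to Smith normal form yields diagonal entries (1,1,1,1,1,1,1).

Boundary ∂_2: C_2 → C_1 sends each 2-simplex [p,q,r] to [q,r] − [p,r] + [p,q]. For instance
  ∂QTU = TU − QU + QT,
  ∂STW = TW − SW + ST.
The resulting 24×16 matrix has rank 15, and its Smith normal form has invariant factors (1,1,1,1,1,1,1,1,1,1,1,1,1,1,1).

Now H_k = ker ∂_k / im ∂_{k+1}, so:

  H_0: rank C_0 − rank ∂_1 = 8 − 7 = 1, and the invariant factors of ∂_1 are all 1, so H_0 = Z.
  H_1: rank ker ∂_1 − rank ∂_2 = (24 − 7) − 15 = 2, and the invariant factors of ∂_2 are all 1, so H_1 = Z^2.
  H_2: rank ker ∂_2 − rank ∂_3 = (16 − 15) − 0 = 1, and there is no ∂_3, so H_2 = Z.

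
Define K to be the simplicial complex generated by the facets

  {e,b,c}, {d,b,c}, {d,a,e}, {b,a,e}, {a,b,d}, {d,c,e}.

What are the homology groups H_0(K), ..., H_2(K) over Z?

H_0 ≅ Z,  H_1 = 0,  H_2 ≅ Z.

Order the vertices as a < b < c < d < e. Listing each simplex with vertices in this order, K has dimension 2 with simplices:

  0-simplices (5): a, b, c, d, e
  1-simplices (9): ab, ad, ae, bc, bd, be, cd, ce, de
  2-simplices (6): abd, abe, ade, bcd, bce, cde

Hence C_0 ≅ Z^5, C_1 ≅ Z^9, C_2 ≅ Z^6.

Boundary ∂_1: C_1 → C_0 is given by ∂[p,q] = [q] − [p].
This gives a 5×9 integer matrix of rank 4; reducing to Smith normal form yields diagonal entries (1,1,1,1).

∂_2: C_2 → C_1 sends each 2-simplex [p,q,r] to [q,r] − [p,r] + [p,q]. For instance
  ∂abe = be − ae + ab,
  ∂abd = bd − ad + ab.
The 9×6 boundary matrix has rank 5 and Smith normal form diag(1,1,1,1,1).

Now H_k = ker ∂_k / im ∂_{k+1}, so:

  H_0: rank C_0 − rank ∂_1 = 5 − 4 = 1, and the invariant factors of ∂_1 are all 1, so H_0 ≅ Z.
  H_1: rank ker ∂_1 − rank ∂_2 = (9 − 4) − 5 = 0, and the invariant factors of ∂_2 are all 1, so H_1 ≅ 0.
  H_2: rank ker ∂_2 − rank ∂_3 = (6 − 5) − 0 = 1, and there is no ∂_3, so H_2 ≅ Z.

(K is a triangulation of the 2-sphere S^2.)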